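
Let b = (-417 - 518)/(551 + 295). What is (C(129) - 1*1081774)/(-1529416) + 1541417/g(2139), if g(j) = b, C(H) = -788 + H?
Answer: -1994416765736457/1430003960 ≈ -1.3947e+6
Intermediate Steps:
b = -935/846 ≈ -1.1052
g(j) = -935/846
(C(129) - 1*1081774)/(-1529416) + 1541417/g(2139) = ((-788 + 129) - 1*1081774)/(-1529416) + 1541417/(-935/846) = (-659 - 1081774)*(-1/1529416) + 1541417*(-846/935) = -1082433*(-1/1529416) - 1304038782/935 = 1082433/1529416 - 1304038782/935 = -1994416765736457/1430003960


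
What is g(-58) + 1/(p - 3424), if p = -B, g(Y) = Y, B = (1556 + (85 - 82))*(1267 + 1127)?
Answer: -216668861/3735670 ≈ -58.000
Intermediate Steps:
B = 3732246 (B = (1556 + 3)*2394 = 1559*2394 = 3732246)
p = -3732246 (p = -1*3732246 = -3732246)
g(-58) + 1/(p - 3424) = -58 + 1/(-3732246 - 3424) = -58 + 1/(-3735670) = -58 - 1/3735670 = -216668861/3735670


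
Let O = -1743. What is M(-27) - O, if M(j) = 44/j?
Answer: 47017/27 ≈ 1741.4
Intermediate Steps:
M(-27) - O = 44/(-27) - 1*(-1743) = 44*(-1/27) + 1743 = -44/27 + 1743 = 47017/27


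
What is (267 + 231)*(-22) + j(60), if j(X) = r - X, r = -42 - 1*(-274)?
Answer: -10784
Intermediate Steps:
r = 232 (r = -42 + 274 = 232)
j(X) = 232 - X
(267 + 231)*(-22) + j(60) = (267 + 231)*(-22) + (232 - 1*60) = 498*(-22) + (232 - 60) = -10956 + 172 = -10784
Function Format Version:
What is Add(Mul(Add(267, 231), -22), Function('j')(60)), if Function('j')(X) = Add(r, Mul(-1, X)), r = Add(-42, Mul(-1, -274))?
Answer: -10784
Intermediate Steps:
r = 232 (r = Add(-42, 274) = 232)
Function('j')(X) = Add(232, Mul(-1, X))
Add(Mul(Add(267, 231), -22), Function('j')(60)) = Add(Mul(Add(267, 231), -22), Add(232, Mul(-1, 60))) = Add(Mul(498, -22), Add(232, -60)) = Add(-10956, 172) = -10784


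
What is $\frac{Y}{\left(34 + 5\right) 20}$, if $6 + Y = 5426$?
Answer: $\frac{271}{39} \approx 6.9487$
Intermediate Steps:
$Y = 5420$ ($Y = -6 + 5426 = 5420$)
$\frac{Y}{\left(34 + 5\right) 20} = \frac{5420}{\left(34 + 5\right) 20} = \frac{5420}{39 \cdot 20} = \frac{5420}{780} = 5420 \cdot \frac{1}{780} = \frac{271}{39}$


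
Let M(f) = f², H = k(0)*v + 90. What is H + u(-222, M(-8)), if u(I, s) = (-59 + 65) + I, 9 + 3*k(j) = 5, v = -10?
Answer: -338/3 ≈ -112.67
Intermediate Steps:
k(j) = -4/3 (k(j) = -3 + (⅓)*5 = -3 + 5/3 = -4/3)
H = 310/3 (H = -4/3*(-10) + 90 = 40/3 + 90 = 310/3 ≈ 103.33)
u(I, s) = 6 + I
H + u(-222, M(-8)) = 310/3 + (6 - 222) = 310/3 - 216 = -338/3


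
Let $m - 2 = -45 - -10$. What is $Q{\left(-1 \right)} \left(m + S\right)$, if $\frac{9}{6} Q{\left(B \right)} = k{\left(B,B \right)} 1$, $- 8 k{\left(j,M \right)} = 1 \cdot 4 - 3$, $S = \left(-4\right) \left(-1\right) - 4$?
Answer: $\frac{11}{4} \approx 2.75$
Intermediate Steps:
$S = 0$ ($S = 4 - 4 = 0$)
$k{\left(j,M \right)} = - \frac{1}{8}$ ($k{\left(j,M \right)} = - \frac{1 \cdot 4 - 3}{8} = - \frac{4 - 3}{8} = \left(- \frac{1}{8}\right) 1 = - \frac{1}{8}$)
$m = -33$ ($m = 2 - 35 = -33$)
$Q{\left(B \right)} = - \frac{1}{12}$ ($Q{\left(B \right)} = \frac{2 \left(\left(- \frac{1}{8}\right) 1\right)}{3} = \frac{2}{3} \left(- \frac{1}{8}\right) = - \frac{1}{12}$)
$Q{\left(-1 \right)} \left(m + S\right) = - \frac{-33 + 0}{12} = \left(- \frac{1}{12}\right) \left(-33\right) = \frac{11}{4}$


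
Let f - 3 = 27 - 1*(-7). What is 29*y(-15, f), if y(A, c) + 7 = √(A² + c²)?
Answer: -203 + 29*√1594 ≈ 954.82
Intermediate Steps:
f = 37 (f = 3 + (27 - 1*(-7)) = 3 + (27 + 7) = 3 + 34 = 37)
y(A, c) = -7 + √(A² + c²)
29*y(-15, f) = 29*(-7 + √((-15)² + 37²)) = 29*(-7 + √(225 + 1369)) = 29*(-7 + √1594) = -203 + 29*√1594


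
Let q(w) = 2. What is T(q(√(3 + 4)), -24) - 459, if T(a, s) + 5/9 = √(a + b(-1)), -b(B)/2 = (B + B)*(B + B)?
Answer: -4136/9 + I*√6 ≈ -459.56 + 2.4495*I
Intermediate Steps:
b(B) = -8*B² (b(B) = -2*(B + B)*(B + B) = -2*2*B*2*B = -8*B²)
T(a, s) = -5/9 + √(-8 + a) (T(a, s) = -5/9 + √(a - 8*(-1)²) = -5/9 + √(a - 8*1) = -5/9 + √(a - 8) = -5/9 + √(-8 + a))
T(q(√(3 + 4)), -24) - 459 = (-5/9 + √(-8 + 2)) - 459 = (-5/9 + √(-6)) - 459 = (-5/9 + I*√6) - 459 = -4136/9 + I*√6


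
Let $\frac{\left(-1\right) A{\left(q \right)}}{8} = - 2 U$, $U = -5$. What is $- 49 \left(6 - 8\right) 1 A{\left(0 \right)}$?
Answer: $-7840$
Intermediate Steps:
$A{\left(q \right)} = -80$ ($A{\left(q \right)} = - 8 \left(\left(-2\right) \left(-5\right)\right) = \left(-8\right) 10 = -80$)
$- 49 \left(6 - 8\right) 1 A{\left(0 \right)} = - 49 \left(6 - 8\right) 1 \left(-80\right) = - 49 \left(\left(-2\right) 1\right) \left(-80\right) = \left(-49\right) \left(-2\right) \left(-80\right) = 98 \left(-80\right) = -7840$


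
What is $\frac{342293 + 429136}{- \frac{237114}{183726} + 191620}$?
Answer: $\frac{7873975803}{1955852167} \approx 4.0259$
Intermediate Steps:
$\frac{342293 + 429136}{- \frac{237114}{183726} + 191620} = \frac{771429}{\left(-237114\right) \frac{1}{183726} + 191620} = \frac{771429}{- \frac{13173}{10207} + 191620} = \frac{771429}{\frac{1955852167}{10207}} = 771429 \cdot \frac{10207}{1955852167} = \frac{7873975803}{1955852167}$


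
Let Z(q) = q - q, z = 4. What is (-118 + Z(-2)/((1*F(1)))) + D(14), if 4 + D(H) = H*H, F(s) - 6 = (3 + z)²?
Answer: 74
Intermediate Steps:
F(s) = 55 (F(s) = 6 + (3 + 4)² = 6 + 7² = 6 + 49 = 55)
Z(q) = 0
D(H) = -4 + H² (D(H) = -4 + H*H = -4 + H²)
(-118 + Z(-2)/((1*F(1)))) + D(14) = (-118 + 0/((1*55))) + (-4 + 14²) = (-118 + 0/55) + (-4 + 196) = (-118 + 0*(1/55)) + 192 = (-118 + 0) + 192 = -118 + 192 = 74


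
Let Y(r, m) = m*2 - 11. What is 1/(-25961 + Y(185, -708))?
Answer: -1/27388 ≈ -3.6512e-5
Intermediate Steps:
Y(r, m) = -11 + 2*m (Y(r, m) = 2*m - 11 = -11 + 2*m)
1/(-25961 + Y(185, -708)) = 1/(-25961 + (-11 + 2*(-708))) = 1/(-25961 + (-11 - 1416)) = 1/(-25961 - 1427) = 1/(-27388) = -1/27388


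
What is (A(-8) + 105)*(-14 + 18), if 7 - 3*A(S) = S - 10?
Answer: 1360/3 ≈ 453.33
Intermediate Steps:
A(S) = 17/3 - S/3 (A(S) = 7/3 - (S - 10)/3 = 7/3 - (-10 + S)/3 = 7/3 + (10/3 - S/3) = 17/3 - S/3)
(A(-8) + 105)*(-14 + 18) = ((17/3 - ⅓*(-8)) + 105)*(-14 + 18) = ((17/3 + 8/3) + 105)*4 = (25/3 + 105)*4 = (340/3)*4 = 1360/3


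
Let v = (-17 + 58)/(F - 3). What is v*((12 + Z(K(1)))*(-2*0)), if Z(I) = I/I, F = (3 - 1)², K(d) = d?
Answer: 0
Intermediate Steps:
F = 4 (F = 2² = 4)
Z(I) = 1
v = 41 (v = (-17 + 58)/(4 - 3) = 41/1 = 41*1 = 41)
v*((12 + Z(K(1)))*(-2*0)) = 41*((12 + 1)*(-2*0)) = 41*(13*0) = 41*0 = 0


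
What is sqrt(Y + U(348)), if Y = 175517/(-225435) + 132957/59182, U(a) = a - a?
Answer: sqrt(261306608970767908170)/13341694170 ≈ 1.2116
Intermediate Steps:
U(a) = 0
Y = 19585714201/13341694170 (Y = 175517*(-1/225435) + 132957*(1/59182) = -175517/225435 + 132957/59182 = 19585714201/13341694170 ≈ 1.4680)
sqrt(Y + U(348)) = sqrt(19585714201/13341694170 + 0) = sqrt(19585714201/13341694170) = sqrt(261306608970767908170)/13341694170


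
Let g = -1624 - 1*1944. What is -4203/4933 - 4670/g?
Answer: 4020403/8800472 ≈ 0.45684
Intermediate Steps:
g = -3568 (g = -1624 - 1944 = -3568)
-4203/4933 - 4670/g = -4203/4933 - 4670/(-3568) = -4203*1/4933 - 4670*(-1/3568) = -4203/4933 + 2335/1784 = 4020403/8800472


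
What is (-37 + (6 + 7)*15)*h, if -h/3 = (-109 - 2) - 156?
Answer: 126558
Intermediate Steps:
h = 801 (h = -3*((-109 - 2) - 156) = -3*(-111 - 156) = -3*(-267) = 801)
(-37 + (6 + 7)*15)*h = (-37 + (6 + 7)*15)*801 = (-37 + 13*15)*801 = (-37 + 195)*801 = 158*801 = 126558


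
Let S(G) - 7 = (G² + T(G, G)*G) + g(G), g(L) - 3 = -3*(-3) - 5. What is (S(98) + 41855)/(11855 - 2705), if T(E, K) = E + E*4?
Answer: 99493/9150 ≈ 10.874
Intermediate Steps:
T(E, K) = 5*E (T(E, K) = E + 4*E = 5*E)
g(L) = 7 (g(L) = 3 + (-3*(-3) - 5) = 3 + (9 - 5) = 3 + 4 = 7)
S(G) = 14 + 6*G² (S(G) = 7 + ((G² + (5*G)*G) + 7) = 7 + ((G² + 5*G²) + 7) = 7 + (6*G² + 7) = 7 + (7 + 6*G²) = 14 + 6*G²)
(S(98) + 41855)/(11855 - 2705) = ((14 + 6*98²) + 41855)/(11855 - 2705) = ((14 + 6*9604) + 41855)/9150 = ((14 + 57624) + 41855)*(1/9150) = (57638 + 41855)*(1/9150) = 99493*(1/9150) = 99493/9150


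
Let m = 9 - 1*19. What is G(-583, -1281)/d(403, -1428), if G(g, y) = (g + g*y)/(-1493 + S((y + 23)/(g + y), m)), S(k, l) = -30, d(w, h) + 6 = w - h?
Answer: -149248/555895 ≈ -0.26848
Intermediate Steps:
d(w, h) = -6 + w - h (d(w, h) = -6 + (w - h) = -6 + w - h)
m = -10 (m = 9 - 19 = -10)
G(g, y) = -g/1523 - g*y/1523 (G(g, y) = (g + g*y)/(-1493 - 30) = (g + g*y)/(-1523) = (g + g*y)*(-1/1523) = -g/1523 - g*y/1523)
G(-583, -1281)/d(403, -1428) = (-1/1523*(-583)*(1 - 1281))/(-6 + 403 - 1*(-1428)) = (-1/1523*(-583)*(-1280))/(-6 + 403 + 1428) = -746240/1523/1825 = -746240/1523*1/1825 = -149248/555895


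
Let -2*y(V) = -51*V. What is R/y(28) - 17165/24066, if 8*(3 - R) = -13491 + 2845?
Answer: 1889735/1636488 ≈ 1.1548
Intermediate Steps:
y(V) = 51*V/2 (y(V) = -(-51)*V/2 = 51*V/2)
R = 5335/4 (R = 3 - (-13491 + 2845)/8 = 3 - ⅛*(-10646) = 3 + 5323/4 = 5335/4 ≈ 1333.8)
R/y(28) - 17165/24066 = 5335/(4*(((51/2)*28))) - 17165/24066 = (5335/4)/714 - 17165*1/24066 = (5335/4)*(1/714) - 17165/24066 = 5335/2856 - 17165/24066 = 1889735/1636488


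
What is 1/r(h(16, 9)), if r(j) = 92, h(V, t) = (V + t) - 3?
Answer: 1/92 ≈ 0.010870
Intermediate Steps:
h(V, t) = -3 + V + t
1/r(h(16, 9)) = 1/92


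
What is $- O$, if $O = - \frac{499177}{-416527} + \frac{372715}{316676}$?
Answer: $- \frac{10804249533}{4548417388} \approx -2.3754$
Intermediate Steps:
$O = \frac{10804249533}{4548417388}$ ($O = \left(-499177\right) \left(- \frac{1}{416527}\right) + 372715 \cdot \frac{1}{316676} = \frac{17213}{14363} + \frac{372715}{316676} = \frac{10804249533}{4548417388} \approx 2.3754$)
$- O = \left(-1\right) \frac{10804249533}{4548417388} = - \frac{10804249533}{4548417388}$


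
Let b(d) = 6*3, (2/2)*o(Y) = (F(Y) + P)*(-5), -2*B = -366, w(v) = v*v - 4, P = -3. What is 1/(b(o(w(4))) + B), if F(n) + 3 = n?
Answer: 1/201 ≈ 0.0049751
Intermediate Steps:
F(n) = -3 + n
w(v) = -4 + v² (w(v) = v² - 4 = -4 + v²)
B = 183 (B = -½*(-366) = 183)
o(Y) = 30 - 5*Y (o(Y) = ((-3 + Y) - 3)*(-5) = (-6 + Y)*(-5) = 30 - 5*Y)
b(d) = 18
1/(b(o(w(4))) + B) = 1/(18 + 183) = 1/201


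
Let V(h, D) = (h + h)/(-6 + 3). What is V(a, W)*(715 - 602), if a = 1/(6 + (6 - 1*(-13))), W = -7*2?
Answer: -226/75 ≈ -3.0133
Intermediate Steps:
W = -14
a = 1/25 (a = 1/(6 + (6 + 13)) = 1/(6 + 19) = 1/25 ≈ 0.040000)
V(h, D) = -2*h/3 (V(h, D) = (2*h)/(-3) = (2*h)*(-⅓) = -2*h/3)
V(a, W)*(715 - 602) = (-⅔*1/25)*(715 - 602) = -2/75*113 = -226/75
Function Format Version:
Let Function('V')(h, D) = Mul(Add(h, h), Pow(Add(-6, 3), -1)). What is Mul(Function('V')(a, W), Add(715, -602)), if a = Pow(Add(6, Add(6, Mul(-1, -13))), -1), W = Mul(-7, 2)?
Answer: Rational(-226, 75) ≈ -3.0133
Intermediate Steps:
W = -14
a = Rational(1, 25) (a = Pow(Add(6, Add(6, 13)), -1) = Pow(Add(6, 19), -1) = Pow(25, -1) = Rational(1, 25) ≈ 0.040000)
Function('V')(h, D) = Mul(Rational(-2, 3), h) (Function('V')(h, D) = Mul(Mul(2, h), Pow(-3, -1)) = Mul(Mul(2, h), Rational(-1, 3)) = Mul(Rational(-2, 3), h))
Mul(Function('V')(a, W), Add(715, -602)) = Mul(Mul(Rational(-2, 3), Rational(1, 25)), Add(715, -602)) = Mul(Rational(-2, 75), 113) = Rational(-226, 75)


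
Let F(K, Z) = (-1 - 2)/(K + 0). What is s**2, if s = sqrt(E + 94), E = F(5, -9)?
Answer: 467/5 ≈ 93.400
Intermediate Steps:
F(K, Z) = -3/K
E = -3/5 ≈ -0.60000
s = sqrt(2335)/5 (s = sqrt(-3/5 + 94) = sqrt(467/5) = sqrt(2335)/5 ≈ 9.6644)
s**2 = (sqrt(2335)/5)**2 = 467/5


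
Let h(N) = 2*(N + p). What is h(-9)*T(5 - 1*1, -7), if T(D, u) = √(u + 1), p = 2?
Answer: -14*I*√6 ≈ -34.293*I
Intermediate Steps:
T(D, u) = √(1 + u)
h(N) = 4 + 2*N (h(N) = 2*(N + 2) = 2*(2 + N) = 4 + 2*N)
h(-9)*T(5 - 1*1, -7) = (4 + 2*(-9))*√(1 - 7) = (4 - 18)*√(-6) = -14*I*√6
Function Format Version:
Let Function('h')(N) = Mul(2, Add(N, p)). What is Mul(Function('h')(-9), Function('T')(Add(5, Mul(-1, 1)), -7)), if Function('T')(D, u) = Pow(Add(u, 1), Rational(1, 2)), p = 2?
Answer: Mul(-14, I, Pow(6, Rational(1, 2))) ≈ Mul(-34.293, I)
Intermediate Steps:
Function('T')(D, u) = Pow(Add(1, u), Rational(1, 2))
Function('h')(N) = Add(4, Mul(2, N)) (Function('h')(N) = Mul(2, Add(N, 2)) = Mul(2, Add(2, N)) = Add(4, Mul(2, N)))
Mul(Function('h')(-9), Function('T')(Add(5, Mul(-1, 1)), -7)) = Mul(Add(4, Mul(2, -9)), Pow(Add(1, -7), Rational(1, 2))) = Mul(Add(4, -18), Pow(-6, Rational(1, 2))) = Mul(-14, Mul(I, Pow(6, Rational(1, 2)))) = Mul(-14, I, Pow(6, Rational(1, 2)))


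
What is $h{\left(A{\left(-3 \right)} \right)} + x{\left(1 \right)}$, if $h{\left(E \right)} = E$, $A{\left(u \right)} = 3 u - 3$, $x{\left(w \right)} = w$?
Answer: $-11$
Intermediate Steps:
$A{\left(u \right)} = -3 + 3 u$
$h{\left(A{\left(-3 \right)} \right)} + x{\left(1 \right)} = \left(-3 + 3 \left(-3\right)\right) + 1 = \left(-3 - 9\right) + 1 = -12 + 1 = -11$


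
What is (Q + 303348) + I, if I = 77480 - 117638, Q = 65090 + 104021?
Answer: 432301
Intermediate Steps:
Q = 169111
I = -40158
(Q + 303348) + I = (169111 + 303348) - 40158 = 472459 - 40158 = 432301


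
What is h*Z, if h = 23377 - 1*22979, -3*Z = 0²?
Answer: 0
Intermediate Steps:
Z = 0 (Z = -⅓*0² = -⅓*0 = 0)
h = 398 (h = 23377 - 22979 = 398)
h*Z = 398*0 = 0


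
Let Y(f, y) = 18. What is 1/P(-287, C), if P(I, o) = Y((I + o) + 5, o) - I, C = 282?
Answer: 1/305 ≈ 0.0032787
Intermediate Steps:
P(I, o) = 18 - I
1/P(-287, C) = 1/(18 - 1*(-287)) = 1/(18 + 287) = 1/305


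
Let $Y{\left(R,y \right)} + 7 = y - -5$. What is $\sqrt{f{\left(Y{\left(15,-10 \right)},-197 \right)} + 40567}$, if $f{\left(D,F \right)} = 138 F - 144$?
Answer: $\sqrt{13237} \approx 115.05$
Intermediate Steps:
$Y{\left(R,y \right)} = -2 + y$ ($Y{\left(R,y \right)} = -7 + \left(y - -5\right) = -7 + \left(y + 5\right) = -7 + \left(5 + y\right) = -2 + y$)
$f{\left(D,F \right)} = -144 + 138 F$
$\sqrt{f{\left(Y{\left(15,-10 \right)},-197 \right)} + 40567} = \sqrt{\left(-144 + 138 \left(-197\right)\right) + 40567} = \sqrt{\left(-144 - 27186\right) + 40567} = \sqrt{-27330 + 40567} = \sqrt{13237}$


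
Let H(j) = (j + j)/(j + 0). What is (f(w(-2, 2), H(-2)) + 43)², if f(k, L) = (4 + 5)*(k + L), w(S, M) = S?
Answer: 1849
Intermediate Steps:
H(j) = 2 (H(j) = (2*j)/j = 2)
f(k, L) = 9*L + 9*k (f(k, L) = 9*(L + k) = 9*L + 9*k)
(f(w(-2, 2), H(-2)) + 43)² = ((9*2 + 9*(-2)) + 43)² = ((18 - 18) + 43)² = (0 + 43)² = 43² = 1849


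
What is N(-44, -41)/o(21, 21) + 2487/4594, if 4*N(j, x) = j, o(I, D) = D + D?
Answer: 13480/48237 ≈ 0.27945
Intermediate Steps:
o(I, D) = 2*D
N(j, x) = j/4
N(-44, -41)/o(21, 21) + 2487/4594 = ((1/4)*(-44))/((2*21)) + 2487/4594 = -11/42 + 2487*(1/4594) = -11*1/42 + 2487/4594 = -11/42 + 2487/4594 = 13480/48237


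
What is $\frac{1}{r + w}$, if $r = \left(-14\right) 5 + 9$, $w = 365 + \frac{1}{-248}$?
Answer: $\frac{248}{75391} \approx 0.0032895$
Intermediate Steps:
$w = \frac{90519}{248}$ ($w = 365 - \frac{1}{248} = \frac{90519}{248} \approx 365.0$)
$r = -61$ ($r = -70 + 9 = -61$)
$\frac{1}{r + w} = \frac{1}{-61 + \frac{90519}{248}} = \frac{1}{\frac{75391}{248}} = \frac{248}{75391}$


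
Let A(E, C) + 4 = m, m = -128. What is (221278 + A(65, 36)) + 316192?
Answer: 537338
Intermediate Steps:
A(E, C) = -132 (A(E, C) = -4 - 128 = -132)
(221278 + A(65, 36)) + 316192 = (221278 - 132) + 316192 = 221146 + 316192 = 537338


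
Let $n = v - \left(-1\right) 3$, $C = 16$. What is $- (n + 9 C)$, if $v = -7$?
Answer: $-140$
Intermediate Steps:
$n = -4$ ($n = -7 - \left(-1\right) 3 = -7 - -3 = -7 + 3 = -4$)
$- (n + 9 C) = - (-4 + 9 \cdot 16) = - (-4 + 144) = \left(-1\right) 140 = -140$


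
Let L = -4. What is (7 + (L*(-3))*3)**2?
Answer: 1849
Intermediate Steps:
(7 + (L*(-3))*3)**2 = (7 - 4*(-3)*3)**2 = (7 + 12*3)**2 = (7 + 36)**2 = 43**2 = 1849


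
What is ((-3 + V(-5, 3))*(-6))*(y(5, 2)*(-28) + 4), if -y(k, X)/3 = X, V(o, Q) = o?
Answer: 8256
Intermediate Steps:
y(k, X) = -3*X
((-3 + V(-5, 3))*(-6))*(y(5, 2)*(-28) + 4) = ((-3 - 5)*(-6))*(-3*2*(-28) + 4) = (-8*(-6))*(-6*(-28) + 4) = 48*(168 + 4) = 48*172 = 8256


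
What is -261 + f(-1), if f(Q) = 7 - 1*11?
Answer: -265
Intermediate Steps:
f(Q) = -4 (f(Q) = 7 - 11 = -4)
-261 + f(-1) = -261 - 4 = -265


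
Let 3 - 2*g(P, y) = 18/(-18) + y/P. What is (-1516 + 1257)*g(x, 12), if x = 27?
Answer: -4144/9 ≈ -460.44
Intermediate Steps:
g(P, y) = 2 - y/(2*P) (g(P, y) = 3/2 - (18/(-18) + y/P)/2 = 3/2 - (18*(-1/18) + y/P)/2 = 3/2 - (-1 + y/P)/2 = 3/2 + (½ - y/(2*P)) = 2 - y/(2*P))
(-1516 + 1257)*g(x, 12) = (-1516 + 1257)*(2 - ½*12/27) = -259*(2 - ½*12*1/27) = -259*(2 - 2/9) = -259*16/9 = -4144/9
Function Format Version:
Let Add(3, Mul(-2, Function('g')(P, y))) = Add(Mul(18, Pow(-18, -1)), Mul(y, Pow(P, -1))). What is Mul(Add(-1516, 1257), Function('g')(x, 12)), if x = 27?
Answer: Rational(-4144, 9) ≈ -460.44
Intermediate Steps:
Function('g')(P, y) = Add(2, Mul(Rational(-1, 2), y, Pow(P, -1))) (Function('g')(P, y) = Add(Rational(3, 2), Mul(Rational(-1, 2), Add(Mul(18, Pow(-18, -1)), Mul(y, Pow(P, -1))))) = Add(Rational(3, 2), Mul(Rational(-1, 2), Add(Mul(18, Rational(-1, 18)), Mul(y, Pow(P, -1))))) = Add(Rational(3, 2), Mul(Rational(-1, 2), Add(-1, Mul(y, Pow(P, -1))))) = Add(Rational(3, 2), Add(Rational(1, 2), Mul(Rational(-1, 2), y, Pow(P, -1)))) = Add(2, Mul(Rational(-1, 2), y, Pow(P, -1))))
Mul(Add(-1516, 1257), Function('g')(x, 12)) = Mul(Add(-1516, 1257), Add(2, Mul(Rational(-1, 2), 12, Pow(27, -1)))) = Mul(-259, Add(2, Mul(Rational(-1, 2), 12, Rational(1, 27)))) = Mul(-259, Add(2, Rational(-2, 9))) = Mul(-259, Rational(16, 9)) = Rational(-4144, 9)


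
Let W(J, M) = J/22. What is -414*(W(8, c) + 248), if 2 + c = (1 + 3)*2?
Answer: -1131048/11 ≈ -1.0282e+5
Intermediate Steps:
c = 6 (c = -2 + (1 + 3)*2 = -2 + 4*2 = -2 + 8 = 6)
W(J, M) = J/22 (W(J, M) = J*(1/22) = J/22)
-414*(W(8, c) + 248) = -414*((1/22)*8 + 248) = -414*(4/11 + 248) = -414*2732/11 = -1*1131048/11 = -1131048/11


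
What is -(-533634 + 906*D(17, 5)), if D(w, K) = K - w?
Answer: 544506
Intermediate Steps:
-(-533634 + 906*D(17, 5)) = -(-529104 - 15402) = -906/(1/(-589 + (5 - 17))) = -906/(1/(-589 - 12)) = -906/(1/(-601)) = -906/(-1/601) = -906*(-601) = 544506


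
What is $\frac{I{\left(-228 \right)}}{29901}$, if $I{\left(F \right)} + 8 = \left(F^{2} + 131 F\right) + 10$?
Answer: $\frac{22118}{29901} \approx 0.73971$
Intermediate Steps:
$I{\left(F \right)} = 2 + F^{2} + 131 F$ ($I{\left(F \right)} = -8 + \left(\left(F^{2} + 131 F\right) + 10\right) = -8 + \left(10 + F^{2} + 131 F\right) = 2 + F^{2} + 131 F$)
$\frac{I{\left(-228 \right)}}{29901} = \frac{2 + \left(-228\right)^{2} + 131 \left(-228\right)}{29901} = \left(2 + 51984 - 29868\right) \frac{1}{29901} = 22118 \cdot \frac{1}{29901} = \frac{22118}{29901}$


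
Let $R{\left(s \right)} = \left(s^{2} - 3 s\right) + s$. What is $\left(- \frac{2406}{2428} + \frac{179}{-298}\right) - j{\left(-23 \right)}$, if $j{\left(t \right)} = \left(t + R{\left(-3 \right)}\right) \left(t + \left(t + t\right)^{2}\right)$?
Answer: $\frac{1514233642}{90443} \approx 16742.0$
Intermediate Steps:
$R{\left(s \right)} = s^{2} - 2 s$
$j{\left(t \right)} = \left(15 + t\right) \left(t + 4 t^{2}\right)$ ($j{\left(t \right)} = \left(t - 3 \left(-2 - 3\right)\right) \left(t + \left(t + t\right)^{2}\right) = \left(t - -15\right) \left(t + \left(2 t\right)^{2}\right) = \left(t + 15\right) \left(t + 4 t^{2}\right) = \left(15 + t\right) \left(t + 4 t^{2}\right)$)
$\left(- \frac{2406}{2428} + \frac{179}{-298}\right) - j{\left(-23 \right)} = \left(- \frac{2406}{2428} + \frac{179}{-298}\right) - - 23 \left(15 + 4 \left(-23\right)^{2} + 61 \left(-23\right)\right) = \left(\left(-2406\right) \frac{1}{2428} + 179 \left(- \frac{1}{298}\right)\right) - - 23 \left(15 + 4 \cdot 529 - 1403\right) = \left(- \frac{1203}{1214} - \frac{179}{298}\right) - - 23 \left(15 + 2116 - 1403\right) = - \frac{143950}{90443} - \left(-23\right) 728 = - \frac{143950}{90443} - -16744 = - \frac{143950}{90443} + 16744 = \frac{1514233642}{90443}$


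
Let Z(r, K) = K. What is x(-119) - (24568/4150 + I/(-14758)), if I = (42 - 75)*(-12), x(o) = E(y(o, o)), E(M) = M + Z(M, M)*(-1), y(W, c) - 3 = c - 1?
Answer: -1087142/184475 ≈ -5.8932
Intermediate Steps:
y(W, c) = 2 + c (y(W, c) = 3 + (c - 1) = 3 + (-1 + c) = 2 + c)
E(M) = 0 (E(M) = M + M*(-1) = M - M = 0)
x(o) = 0
I = 396 (I = -33*(-12) = 396)
x(-119) - (24568/4150 + I/(-14758)) = 0 - (24568/4150 + 396/(-14758)) = 0 - (24568*(1/4150) + 396*(-1/14758)) = 0 - (148/25 - 198/7379) = 0 - 1*1087142/184475 = 0 - 1087142/184475 = -1087142/184475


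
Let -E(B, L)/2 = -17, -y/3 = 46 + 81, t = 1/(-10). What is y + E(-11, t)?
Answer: -347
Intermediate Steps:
t = -⅒ ≈ -0.10000
y = -381 (y = -3*(46 + 81) = -3*127 = -381)
E(B, L) = 34 (E(B, L) = -2*(-17) = 34)
y + E(-11, t) = -381 + 34 = -347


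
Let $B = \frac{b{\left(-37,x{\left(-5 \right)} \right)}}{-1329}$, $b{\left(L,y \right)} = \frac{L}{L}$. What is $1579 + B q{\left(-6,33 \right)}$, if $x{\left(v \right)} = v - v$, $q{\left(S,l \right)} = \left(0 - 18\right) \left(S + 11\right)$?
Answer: $\frac{699527}{443} \approx 1579.1$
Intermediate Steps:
$q{\left(S,l \right)} = -198 - 18 S$ ($q{\left(S,l \right)} = - 18 \left(11 + S\right) = -198 - 18 S$)
$x{\left(v \right)} = 0$
$b{\left(L,y \right)} = 1$
$B = - \frac{1}{1329}$ ($B = 1 \frac{1}{-1329} = 1 \left(- \frac{1}{1329}\right) = - \frac{1}{1329} \approx -0.00075245$)
$1579 + B q{\left(-6,33 \right)} = 1579 - \frac{-198 - -108}{1329} = 1579 - \frac{-198 + 108}{1329} = 1579 - - \frac{30}{443} = 1579 + \frac{30}{443} = \frac{699527}{443}$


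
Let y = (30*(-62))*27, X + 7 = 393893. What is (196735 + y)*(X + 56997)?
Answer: 66061122745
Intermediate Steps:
X = 393886 (X = -7 + 393893 = 393886)
y = -50220 (y = -1860*27 = -50220)
(196735 + y)*(X + 56997) = (196735 - 50220)*(393886 + 56997) = 146515*450883 = 66061122745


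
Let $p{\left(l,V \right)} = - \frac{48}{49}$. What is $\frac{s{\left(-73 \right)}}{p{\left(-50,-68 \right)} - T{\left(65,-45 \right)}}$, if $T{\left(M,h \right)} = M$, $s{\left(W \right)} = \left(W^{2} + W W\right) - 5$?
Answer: $- \frac{9849}{61} \approx -161.46$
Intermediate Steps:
$p{\left(l,V \right)} = - \frac{48}{49}$ ($p{\left(l,V \right)} = \left(-48\right) \frac{1}{49} = - \frac{48}{49}$)
$s{\left(W \right)} = -5 + 2 W^{2}$ ($s{\left(W \right)} = \left(W^{2} + W^{2}\right) - 5 = 2 W^{2} - 5 = -5 + 2 W^{2}$)
$\frac{s{\left(-73 \right)}}{p{\left(-50,-68 \right)} - T{\left(65,-45 \right)}} = \frac{-5 + 2 \left(-73\right)^{2}}{- \frac{48}{49} - 65} = \frac{-5 + 2 \cdot 5329}{- \frac{48}{49} - 65} = \frac{-5 + 10658}{- \frac{3233}{49}} = 10653 \left(- \frac{49}{3233}\right) = - \frac{9849}{61}$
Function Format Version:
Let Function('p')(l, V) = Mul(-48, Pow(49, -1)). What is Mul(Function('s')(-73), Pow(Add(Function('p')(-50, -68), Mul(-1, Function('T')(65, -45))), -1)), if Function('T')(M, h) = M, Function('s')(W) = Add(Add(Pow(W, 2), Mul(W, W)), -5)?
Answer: Rational(-9849, 61) ≈ -161.46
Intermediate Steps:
Function('p')(l, V) = Rational(-48, 49) (Function('p')(l, V) = Mul(-48, Rational(1, 49)) = Rational(-48, 49))
Function('s')(W) = Add(-5, Mul(2, Pow(W, 2))) (Function('s')(W) = Add(Add(Pow(W, 2), Pow(W, 2)), -5) = Add(Mul(2, Pow(W, 2)), -5) = Add(-5, Mul(2, Pow(W, 2))))
Mul(Function('s')(-73), Pow(Add(Function('p')(-50, -68), Mul(-1, Function('T')(65, -45))), -1)) = Mul(Add(-5, Mul(2, Pow(-73, 2))), Pow(Add(Rational(-48, 49), Mul(-1, 65)), -1)) = Mul(Add(-5, Mul(2, 5329)), Pow(Add(Rational(-48, 49), -65), -1)) = Mul(Add(-5, 10658), Pow(Rational(-3233, 49), -1)) = Mul(10653, Rational(-49, 3233)) = Rational(-9849, 61)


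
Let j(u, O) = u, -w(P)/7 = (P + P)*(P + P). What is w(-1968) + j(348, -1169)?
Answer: -108444324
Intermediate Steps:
w(P) = -28*P**2 (w(P) = -7*(P + P)*(P + P) = -7*2*P*2*P = -28*P**2)
w(-1968) + j(348, -1169) = -28*(-1968)**2 + 348 = -28*3873024 + 348 = -108444672 + 348 = -108444324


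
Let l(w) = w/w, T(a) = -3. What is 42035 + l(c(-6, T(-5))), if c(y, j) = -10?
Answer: 42036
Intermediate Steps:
l(w) = 1
42035 + l(c(-6, T(-5))) = 42035 + 1 = 42036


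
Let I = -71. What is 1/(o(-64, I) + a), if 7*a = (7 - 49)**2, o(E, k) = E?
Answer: 1/188 ≈ 0.0053191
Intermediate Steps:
a = 252 (a = (7 - 49)**2/7 = (1/7)*(-42)**2 = (1/7)*1764 = 252)
1/(o(-64, I) + a) = 1/(-64 + 252) = 1/188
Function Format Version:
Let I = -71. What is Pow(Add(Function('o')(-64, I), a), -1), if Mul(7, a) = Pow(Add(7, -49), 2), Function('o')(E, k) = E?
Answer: Rational(1, 188) ≈ 0.0053191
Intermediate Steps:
a = 252 (a = Mul(Rational(1, 7), Pow(Add(7, -49), 2)) = Mul(Rational(1, 7), Pow(-42, 2)) = Mul(Rational(1, 7), 1764) = 252)
Pow(Add(Function('o')(-64, I), a), -1) = Pow(Add(-64, 252), -1) = Pow(188, -1) = Rational(1, 188)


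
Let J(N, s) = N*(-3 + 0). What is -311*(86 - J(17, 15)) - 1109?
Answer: -43716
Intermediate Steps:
J(N, s) = -3*N (J(N, s) = N*(-3) = -3*N)
-311*(86 - J(17, 15)) - 1109 = -311*(86 - (-3)*17) - 1109 = -311*(86 - 1*(-51)) - 1109 = -311*(86 + 51) - 1109 = -311*137 - 1109 = -42607 - 1109 = -43716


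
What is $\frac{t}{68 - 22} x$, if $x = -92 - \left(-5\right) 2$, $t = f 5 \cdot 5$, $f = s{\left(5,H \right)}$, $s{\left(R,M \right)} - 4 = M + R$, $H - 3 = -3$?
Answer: $- \frac{9225}{23} \approx -401.09$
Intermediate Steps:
$H = 0$ ($H = 3 - 3 = 0$)
$s{\left(R,M \right)} = 4 + M + R$ ($s{\left(R,M \right)} = 4 + \left(M + R\right) = 4 + M + R$)
$f = 9$ ($f = 4 + 0 + 5 = 9$)
$t = 225$ ($t = 9 \cdot 5 \cdot 5 = 45 \cdot 5 = 225$)
$x = -82$ ($x = -92 - -10 = -92 + 10 = -82$)
$\frac{t}{68 - 22} x = \frac{225}{68 - 22} \left(-82\right) = \frac{225}{46} \left(-82\right) = - \frac{9225}{23}$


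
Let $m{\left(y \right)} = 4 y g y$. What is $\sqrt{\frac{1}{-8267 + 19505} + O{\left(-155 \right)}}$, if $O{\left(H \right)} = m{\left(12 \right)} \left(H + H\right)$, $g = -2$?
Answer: $\frac{\sqrt{45101629036518}}{11238} \approx 597.59$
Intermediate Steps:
$m{\left(y \right)} = - 8 y^{2}$ ($m{\left(y \right)} = 4 y \left(-2\right) y = 4 \left(- 2 y\right) y = - 8 y y = - 8 y^{2}$)
$O{\left(H \right)} = - 2304 H$ ($O{\left(H \right)} = - 8 \cdot 12^{2} \left(H + H\right) = \left(-8\right) 144 \cdot 2 H = - 1152 \cdot 2 H = - 2304 H$)
$\sqrt{\frac{1}{-8267 + 19505} + O{\left(-155 \right)}} = \sqrt{\frac{1}{-8267 + 19505} - -357120} = \sqrt{\frac{1}{11238} + 357120} = \sqrt{\frac{4013314561}{11238}} = \frac{\sqrt{45101629036518}}{11238}$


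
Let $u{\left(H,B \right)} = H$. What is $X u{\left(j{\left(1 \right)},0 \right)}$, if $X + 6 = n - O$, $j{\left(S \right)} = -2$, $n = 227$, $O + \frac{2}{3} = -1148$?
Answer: $- \frac{8218}{3} \approx -2739.3$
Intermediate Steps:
$O = - \frac{3446}{3}$ ($O = - \frac{2}{3} - 1148 = - \frac{3446}{3} \approx -1148.7$)
$X = \frac{4109}{3}$ ($X = -6 + \left(227 - - \frac{3446}{3}\right) = -6 + \left(227 + \frac{3446}{3}\right) = -6 + \frac{4127}{3} = \frac{4109}{3} \approx 1369.7$)
$X u{\left(j{\left(1 \right)},0 \right)} = \frac{4109}{3} \left(-2\right) = - \frac{8218}{3}$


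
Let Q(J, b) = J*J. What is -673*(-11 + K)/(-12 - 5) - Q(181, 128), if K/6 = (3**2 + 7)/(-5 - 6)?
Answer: -6272348/187 ≈ -33542.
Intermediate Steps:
K = -96/11 (K = 6*((3**2 + 7)/(-5 - 6)) = 6*((9 + 7)/(-11)) = 6*(16*(-1/11)) = 6*(-16/11) = -96/11 ≈ -8.7273)
Q(J, b) = J**2
-673*(-11 + K)/(-12 - 5) - Q(181, 128) = -673*(-11 - 96/11)/(-12 - 5) - 1*181**2 = -(-146041)/(11*(-17)) - 1*32761 = -(-146041)*(-1)/(11*17) - 32761 = -673*217/187 - 32761 = -146041/187 - 32761 = -6272348/187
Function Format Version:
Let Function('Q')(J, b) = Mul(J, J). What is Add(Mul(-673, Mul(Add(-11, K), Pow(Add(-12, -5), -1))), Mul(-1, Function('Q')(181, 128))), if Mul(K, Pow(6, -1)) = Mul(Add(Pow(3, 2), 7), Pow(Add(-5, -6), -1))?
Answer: Rational(-6272348, 187) ≈ -33542.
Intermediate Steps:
K = Rational(-96, 11) (K = Mul(6, Mul(Add(Pow(3, 2), 7), Pow(Add(-5, -6), -1))) = Mul(6, Mul(Add(9, 7), Pow(-11, -1))) = Mul(6, Mul(16, Rational(-1, 11))) = Mul(6, Rational(-16, 11)) = Rational(-96, 11) ≈ -8.7273)
Function('Q')(J, b) = Pow(J, 2)
Add(Mul(-673, Mul(Add(-11, K), Pow(Add(-12, -5), -1))), Mul(-1, Function('Q')(181, 128))) = Add(Mul(-673, Mul(Add(-11, Rational(-96, 11)), Pow(Add(-12, -5), -1))), Mul(-1, Pow(181, 2))) = Add(Mul(-673, Mul(Rational(-217, 11), Pow(-17, -1))), Mul(-1, 32761)) = Add(Mul(-673, Mul(Rational(-217, 11), Rational(-1, 17))), -32761) = Add(Mul(-673, Rational(217, 187)), -32761) = Add(Rational(-146041, 187), -32761) = Rational(-6272348, 187)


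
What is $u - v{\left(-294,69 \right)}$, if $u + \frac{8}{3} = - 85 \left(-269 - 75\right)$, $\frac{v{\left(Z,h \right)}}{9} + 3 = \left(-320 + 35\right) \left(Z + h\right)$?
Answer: $- \frac{1643582}{3} \approx -5.4786 \cdot 10^{5}$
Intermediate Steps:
$v{\left(Z,h \right)} = -27 - 2565 Z - 2565 h$ ($v{\left(Z,h \right)} = -27 + 9 \left(-320 + 35\right) \left(Z + h\right) = -27 + 9 \left(- 285 \left(Z + h\right)\right) = -27 + 9 \left(- 285 Z - 285 h\right) = -27 - \left(2565 Z + 2565 h\right) = -27 - 2565 Z - 2565 h$)
$u = \frac{87712}{3}$ ($u = - \frac{8}{3} - 85 \left(-269 - 75\right) = - \frac{8}{3} - -29240 = - \frac{8}{3} + 29240 = \frac{87712}{3} \approx 29237.0$)
$u - v{\left(-294,69 \right)} = \frac{87712}{3} - \left(-27 - -754110 - 176985\right) = \frac{87712}{3} - \left(-27 + 754110 - 176985\right) = \frac{87712}{3} - 577098 = - \frac{1643582}{3}$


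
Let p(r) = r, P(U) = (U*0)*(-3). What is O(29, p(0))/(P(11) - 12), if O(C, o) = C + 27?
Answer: -14/3 ≈ -4.6667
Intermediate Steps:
P(U) = 0 (P(U) = 0*(-3) = 0)
O(C, o) = 27 + C
O(29, p(0))/(P(11) - 12) = (27 + 29)/(0 - 12) = 56/(-12) = 56*(-1/12) = -14/3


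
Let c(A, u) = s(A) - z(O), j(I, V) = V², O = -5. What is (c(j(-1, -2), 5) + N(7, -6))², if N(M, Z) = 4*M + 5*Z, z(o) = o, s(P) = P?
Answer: 49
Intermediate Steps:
c(A, u) = 5 + A (c(A, u) = A - 1*(-5) = A + 5 = 5 + A)
(c(j(-1, -2), 5) + N(7, -6))² = ((5 + (-2)²) + (4*7 + 5*(-6)))² = ((5 + 4) + (28 - 30))² = (9 - 2)² = 7² = 49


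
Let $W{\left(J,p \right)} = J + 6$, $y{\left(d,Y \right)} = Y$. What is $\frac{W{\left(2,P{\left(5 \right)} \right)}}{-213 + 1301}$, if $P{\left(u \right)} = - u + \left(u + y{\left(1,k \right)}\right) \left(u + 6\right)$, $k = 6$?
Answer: $\frac{1}{136} \approx 0.0073529$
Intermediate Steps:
$P{\left(u \right)} = \left(6 + u\right)^{2} - u$ ($P{\left(u \right)} = - u + \left(u + 6\right) \left(u + 6\right) = - u + \left(6 + u\right) \left(6 + u\right) = - u + \left(6 + u\right)^{2} = \left(6 + u\right)^{2} - u$)
$W{\left(J,p \right)} = 6 + J$
$\frac{W{\left(2,P{\left(5 \right)} \right)}}{-213 + 1301} = \frac{6 + 2}{-213 + 1301} = \frac{8}{1088} = 8 \cdot \frac{1}{1088} = \frac{1}{136}$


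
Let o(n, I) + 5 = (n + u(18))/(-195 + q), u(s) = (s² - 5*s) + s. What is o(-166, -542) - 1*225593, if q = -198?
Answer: -88660100/393 ≈ -2.2560e+5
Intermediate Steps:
u(s) = s² - 4*s
o(n, I) = -739/131 - n/393 (o(n, I) = -5 + (n + 18*(-4 + 18))/(-195 - 198) = -5 + (n + 18*14)/(-393) = -5 + (n + 252)*(-1/393) = -5 + (252 + n)*(-1/393) = -5 + (-84/131 - n/393) = -739/131 - n/393)
o(-166, -542) - 1*225593 = (-739/131 - 1/393*(-166)) - 1*225593 = (-739/131 + 166/393) - 225593 = -2051/393 - 225593 = -88660100/393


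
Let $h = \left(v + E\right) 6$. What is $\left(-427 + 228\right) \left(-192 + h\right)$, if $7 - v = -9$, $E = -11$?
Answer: $32238$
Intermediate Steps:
$v = 16$ ($v = 7 - -9 = 7 + 9 = 16$)
$h = 30$ ($h = \left(16 - 11\right) 6 = 5 \cdot 6 = 30$)
$\left(-427 + 228\right) \left(-192 + h\right) = \left(-427 + 228\right) \left(-192 + 30\right) = \left(-199\right) \left(-162\right) = 32238$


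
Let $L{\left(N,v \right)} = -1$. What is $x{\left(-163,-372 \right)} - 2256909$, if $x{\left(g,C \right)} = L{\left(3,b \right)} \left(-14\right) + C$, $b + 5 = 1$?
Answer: $-2257267$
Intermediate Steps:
$b = -4$ ($b = -5 + 1 = -4$)
$x{\left(g,C \right)} = 14 + C$ ($x{\left(g,C \right)} = \left(-1\right) \left(-14\right) + C = 14 + C$)
$x{\left(-163,-372 \right)} - 2256909 = \left(14 - 372\right) - 2256909 = -358 - 2256909 = -2257267$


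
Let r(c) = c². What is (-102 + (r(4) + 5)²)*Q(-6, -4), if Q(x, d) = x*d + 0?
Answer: 8136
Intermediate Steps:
Q(x, d) = d*x (Q(x, d) = d*x + 0 = d*x)
(-102 + (r(4) + 5)²)*Q(-6, -4) = (-102 + (4² + 5)²)*(-4*(-6)) = (-102 + (16 + 5)²)*24 = (-102 + 21²)*24 = (-102 + 441)*24 = 339*24 = 8136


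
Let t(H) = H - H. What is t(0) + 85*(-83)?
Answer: -7055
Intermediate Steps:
t(H) = 0
t(0) + 85*(-83) = 0 + 85*(-83) = 0 - 7055 = -7055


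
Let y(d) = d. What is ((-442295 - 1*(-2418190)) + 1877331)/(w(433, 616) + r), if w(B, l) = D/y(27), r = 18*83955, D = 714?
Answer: 17339517/6800474 ≈ 2.5498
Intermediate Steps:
r = 1511190
w(B, l) = 238/9 (w(B, l) = 714/27 = 714*(1/27) = 238/9)
((-442295 - 1*(-2418190)) + 1877331)/(w(433, 616) + r) = ((-442295 - 1*(-2418190)) + 1877331)/(238/9 + 1511190) = ((-442295 + 2418190) + 1877331)/(13600948/9) = (1975895 + 1877331)*(9/13600948) = 3853226*(9/13600948) = 17339517/6800474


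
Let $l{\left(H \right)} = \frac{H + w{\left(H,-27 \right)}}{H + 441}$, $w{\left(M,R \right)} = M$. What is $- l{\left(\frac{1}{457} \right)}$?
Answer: $- \frac{1}{100769} \approx -9.9237 \cdot 10^{-6}$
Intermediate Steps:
$l{\left(H \right)} = \frac{2 H}{441 + H}$ ($l{\left(H \right)} = \frac{H + H}{H + 441} = \frac{2 H}{441 + H}$)
$- l{\left(\frac{1}{457} \right)} = - \frac{2}{457 \left(441 + \frac{1}{457}\right)} = - \frac{2}{457 \cdot \frac{201538}{457}} = - \frac{2 \cdot 457}{457 \cdot 201538} = \left(-1\right) \frac{1}{100769} = - \frac{1}{100769}$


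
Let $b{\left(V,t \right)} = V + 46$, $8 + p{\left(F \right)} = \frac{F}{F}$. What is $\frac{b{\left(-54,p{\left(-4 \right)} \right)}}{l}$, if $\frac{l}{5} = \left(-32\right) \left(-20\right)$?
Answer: $- \frac{1}{400} \approx -0.0025$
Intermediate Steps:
$p{\left(F \right)} = -7$ ($p{\left(F \right)} = -8 + \frac{F}{F} = -8 + 1 = -7$)
$b{\left(V,t \right)} = 46 + V$
$l = 3200$ ($l = 5 \left(\left(-32\right) \left(-20\right)\right) = 5 \cdot 640 = 3200$)
$\frac{b{\left(-54,p{\left(-4 \right)} \right)}}{l} = \frac{46 - 54}{3200} = \left(-8\right) \frac{1}{3200} = - \frac{1}{400}$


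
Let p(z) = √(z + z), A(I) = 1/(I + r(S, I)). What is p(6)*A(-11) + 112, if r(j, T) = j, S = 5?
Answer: 112 - √3/3 ≈ 111.42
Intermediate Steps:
A(I) = 1/(5 + I) (A(I) = 1/(I + 5) = 1/(5 + I))
p(z) = √2*√z (p(z) = √(2*z) = √2*√z)
p(6)*A(-11) + 112 = (√2*√6)/(5 - 11) + 112 = (2*√3)/(-6) + 112 = (2*√3)*(-⅙) + 112 = -√3/3 + 112 = 112 - √3/3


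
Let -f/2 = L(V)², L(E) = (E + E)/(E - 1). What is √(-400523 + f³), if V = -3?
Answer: I*√6409826/4 ≈ 632.94*I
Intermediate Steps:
L(E) = 2*E/(-1 + E) (L(E) = (2*E)/(-1 + E) = 2*E/(-1 + E))
f = -9/2 (f = -2*36/(-1 - 3)² = -2*(2*(-3)/(-4))² = -2*(2*(-3)*(-¼))² = -2*(3/2)² = -2*9/4 = -9/2 ≈ -4.5000)
√(-400523 + f³) = √(-400523 + (-9/2)³) = √(-400523 - 729/8) = √(-3204913/8) = I*√6409826/4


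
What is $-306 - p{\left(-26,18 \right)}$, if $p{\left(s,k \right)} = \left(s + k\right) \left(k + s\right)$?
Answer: $-370$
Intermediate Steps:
$p{\left(s,k \right)} = \left(k + s\right)^{2}$ ($p{\left(s,k \right)} = \left(k + s\right) \left(k + s\right) = \left(k + s\right)^{2}$)
$-306 - p{\left(-26,18 \right)} = -306 - \left(18 - 26\right)^{2} = -306 - \left(-8\right)^{2} = -306 - 64 = -370$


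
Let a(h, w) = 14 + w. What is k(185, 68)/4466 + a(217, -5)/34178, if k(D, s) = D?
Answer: 1590781/38159737 ≈ 0.041687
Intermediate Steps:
k(185, 68)/4466 + a(217, -5)/34178 = 185/4466 + (14 - 5)/34178 = 185*(1/4466) + 9*(1/34178) = 185/4466 + 9/34178 = 1590781/38159737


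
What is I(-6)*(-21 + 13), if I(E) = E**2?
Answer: -288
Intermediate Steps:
I(-6)*(-21 + 13) = (-6)**2*(-21 + 13) = 36*(-8) = -288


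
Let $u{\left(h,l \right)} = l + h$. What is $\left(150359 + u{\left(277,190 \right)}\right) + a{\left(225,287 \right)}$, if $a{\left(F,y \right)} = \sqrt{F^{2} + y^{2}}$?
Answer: $150826 + \sqrt{132994} \approx 1.5119 \cdot 10^{5}$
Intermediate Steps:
$u{\left(h,l \right)} = h + l$
$\left(150359 + u{\left(277,190 \right)}\right) + a{\left(225,287 \right)} = \left(150359 + \left(277 + 190\right)\right) + \sqrt{225^{2} + 287^{2}} = \left(150359 + 467\right) + \sqrt{50625 + 82369} = 150826 + \sqrt{132994}$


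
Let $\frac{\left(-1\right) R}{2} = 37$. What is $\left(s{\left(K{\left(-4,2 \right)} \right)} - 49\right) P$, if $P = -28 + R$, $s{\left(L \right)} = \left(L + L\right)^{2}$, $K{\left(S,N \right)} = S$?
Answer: $-1530$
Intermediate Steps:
$s{\left(L \right)} = 4 L^{2}$ ($s{\left(L \right)} = \left(2 L\right)^{2} = 4 L^{2}$)
$R = -74$ ($R = \left(-2\right) 37 = -74$)
$P = -102$ ($P = -28 - 74 = -102$)
$\left(s{\left(K{\left(-4,2 \right)} \right)} - 49\right) P = \left(4 \left(-4\right)^{2} - 49\right) \left(-102\right) = \left(4 \cdot 16 - 49\right) \left(-102\right) = \left(64 - 49\right) \left(-102\right) = 15 \left(-102\right) = -1530$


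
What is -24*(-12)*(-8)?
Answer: -2304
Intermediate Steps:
-24*(-12)*(-8) = 288*(-8) = -2304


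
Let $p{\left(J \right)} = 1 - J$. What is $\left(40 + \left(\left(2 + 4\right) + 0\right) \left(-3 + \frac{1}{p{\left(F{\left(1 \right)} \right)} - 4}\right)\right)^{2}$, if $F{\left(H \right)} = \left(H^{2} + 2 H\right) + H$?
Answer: $\frac{21904}{49} \approx 447.02$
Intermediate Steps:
$F{\left(H \right)} = H^{2} + 3 H$
$\left(40 + \left(\left(2 + 4\right) + 0\right) \left(-3 + \frac{1}{p{\left(F{\left(1 \right)} \right)} - 4}\right)\right)^{2} = \left(40 + \left(\left(2 + 4\right) + 0\right) \left(-3 + \frac{1}{\left(1 - 1 \left(3 + 1\right)\right) - 4}\right)\right)^{2} = \left(40 + \left(6 + 0\right) \left(-3 + \frac{1}{\left(1 - 1 \cdot 4\right) - 4}\right)\right)^{2} = \left(40 + 6 \left(-3 + \frac{1}{\left(1 - 4\right) - 4}\right)\right)^{2} = \left(40 + 6 \left(-3 + \frac{1}{-3 - 4}\right)\right)^{2} = \left(40 + 6 \left(-3 + \frac{1}{-7}\right)\right)^{2} = \left(40 + 6 \left(-3 - \frac{1}{7}\right)\right)^{2} = \left(40 + 6 \left(- \frac{22}{7}\right)\right)^{2} = \left(40 - \frac{132}{7}\right)^{2} = \left(\frac{148}{7}\right)^{2} = \frac{21904}{49}$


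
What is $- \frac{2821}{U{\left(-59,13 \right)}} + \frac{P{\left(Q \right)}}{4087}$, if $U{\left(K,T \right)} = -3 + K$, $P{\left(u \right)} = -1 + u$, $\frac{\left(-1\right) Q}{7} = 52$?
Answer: $\frac{371187}{8174} \approx 45.411$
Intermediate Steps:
$Q = -364$ ($Q = \left(-7\right) 52 = -364$)
$- \frac{2821}{U{\left(-59,13 \right)}} + \frac{P{\left(Q \right)}}{4087} = - \frac{2821}{-3 - 59} + \frac{-1 - 364}{4087} = - \frac{2821}{-62} - \frac{365}{4087} = \left(-2821\right) \left(- \frac{1}{62}\right) - \frac{365}{4087} = \frac{91}{2} - \frac{365}{4087} = \frac{371187}{8174}$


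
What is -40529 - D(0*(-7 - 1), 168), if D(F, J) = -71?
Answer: -40458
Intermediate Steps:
-40529 - D(0*(-7 - 1), 168) = -40529 - 1*(-71) = -40529 + 71 = -40458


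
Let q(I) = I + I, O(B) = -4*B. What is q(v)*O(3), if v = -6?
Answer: 144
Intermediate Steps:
q(I) = 2*I
q(v)*O(3) = (2*(-6))*(-4*3) = -12*(-12) = 144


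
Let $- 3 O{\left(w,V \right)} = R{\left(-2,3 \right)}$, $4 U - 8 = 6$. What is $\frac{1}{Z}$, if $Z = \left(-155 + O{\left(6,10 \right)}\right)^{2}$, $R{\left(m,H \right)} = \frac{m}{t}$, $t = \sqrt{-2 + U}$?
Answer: $\frac{81}{\left(1395 - 2 \sqrt{6}\right)^{2}} \approx 4.1917 \cdot 10^{-5}$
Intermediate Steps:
$U = \frac{7}{2}$ ($U = 2 + \frac{1}{4} \cdot 6 = 2 + \frac{3}{2} = \frac{7}{2} \approx 3.5$)
$t = \frac{\sqrt{6}}{2}$ ($t = \sqrt{-2 + \frac{7}{2}} = \sqrt{\frac{3}{2}} = \frac{\sqrt{6}}{2} \approx 1.2247$)
$R{\left(m,H \right)} = \frac{m \sqrt{6}}{3}$ ($R{\left(m,H \right)} = \frac{m}{\frac{1}{2} \sqrt{6}} = m \frac{\sqrt{6}}{3} = \frac{m \sqrt{6}}{3}$)
$O{\left(w,V \right)} = \frac{2 \sqrt{6}}{9}$ ($O{\left(w,V \right)} = - \frac{\frac{1}{3} \left(-2\right) \sqrt{6}}{3} = - \frac{\left(- \frac{2}{3}\right) \sqrt{6}}{3} = \frac{2 \sqrt{6}}{9}$)
$Z = \left(-155 + \frac{2 \sqrt{6}}{9}\right)^{2} \approx 23857.0$
$\frac{1}{Z} = \frac{1}{\frac{648683}{27} - \frac{620 \sqrt{6}}{9}}$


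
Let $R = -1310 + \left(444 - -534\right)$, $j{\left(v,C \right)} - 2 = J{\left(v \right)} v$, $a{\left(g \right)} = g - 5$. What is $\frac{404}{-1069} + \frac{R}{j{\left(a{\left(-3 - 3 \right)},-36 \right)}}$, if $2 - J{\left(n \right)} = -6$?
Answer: $\frac{160082}{45967} \approx 3.4825$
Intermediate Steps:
$J{\left(n \right)} = 8$ ($J{\left(n \right)} = 2 - -6 = 2 + 6 = 8$)
$a{\left(g \right)} = -5 + g$ ($a{\left(g \right)} = g - 5 = -5 + g$)
$j{\left(v,C \right)} = 2 + 8 v$
$R = -332$ ($R = -1310 + \left(444 + 534\right) = -1310 + 978 = -332$)
$\frac{404}{-1069} + \frac{R}{j{\left(a{\left(-3 - 3 \right)},-36 \right)}} = \frac{404}{-1069} - \frac{332}{2 + 8 \left(-5 - 6\right)} = 404 \left(- \frac{1}{1069}\right) - \frac{332}{2 + 8 \left(-5 - 6\right)} = - \frac{404}{1069} - \frac{332}{2 + 8 \left(-11\right)} = - \frac{404}{1069} - \frac{332}{2 - 88} = - \frac{404}{1069} - \frac{332}{-86} = - \frac{404}{1069} - - \frac{166}{43} = - \frac{404}{1069} + \frac{166}{43} = \frac{160082}{45967}$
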